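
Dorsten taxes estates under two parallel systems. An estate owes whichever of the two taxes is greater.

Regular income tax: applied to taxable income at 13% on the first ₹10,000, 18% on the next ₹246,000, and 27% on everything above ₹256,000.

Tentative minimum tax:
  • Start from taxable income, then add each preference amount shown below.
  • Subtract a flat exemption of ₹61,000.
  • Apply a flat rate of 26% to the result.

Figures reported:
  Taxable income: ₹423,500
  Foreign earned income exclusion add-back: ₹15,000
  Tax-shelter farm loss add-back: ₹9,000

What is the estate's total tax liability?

₹100,490

Tentative minimum tax:
  Adjusted income: ₹423,500 + ₹15,000 + ₹9,000 = ₹447,500
  Less exemption ₹61,000 → base ₹386,500
  ₹386,500 × 26% = ₹100,490

Regular income tax:
  ₹10,000 × 13% = ₹1,300
  ₹246,000 × 18% = ₹44,280
  ₹167,500 × 27% = ₹45,225
  → ₹90,805

₹100,490 > ₹90,805, so the tentative minimum tax is the binding amount.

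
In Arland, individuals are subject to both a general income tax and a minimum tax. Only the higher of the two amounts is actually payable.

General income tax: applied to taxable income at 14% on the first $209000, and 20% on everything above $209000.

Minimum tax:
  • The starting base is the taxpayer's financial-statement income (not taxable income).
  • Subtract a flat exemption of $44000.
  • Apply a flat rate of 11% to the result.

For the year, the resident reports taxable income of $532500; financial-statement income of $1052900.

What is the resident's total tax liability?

$110979

General income tax:
  $209000 × 14% = $29260
  $323500 × 20% = $64700
  → $93960

Minimum tax:
  Base (financial-statement income): $1052900
  Less exemption $44000 → base $1008900
  $1008900 × 11% = $110979

$110979 > $93960, so the minimum tax is the binding amount.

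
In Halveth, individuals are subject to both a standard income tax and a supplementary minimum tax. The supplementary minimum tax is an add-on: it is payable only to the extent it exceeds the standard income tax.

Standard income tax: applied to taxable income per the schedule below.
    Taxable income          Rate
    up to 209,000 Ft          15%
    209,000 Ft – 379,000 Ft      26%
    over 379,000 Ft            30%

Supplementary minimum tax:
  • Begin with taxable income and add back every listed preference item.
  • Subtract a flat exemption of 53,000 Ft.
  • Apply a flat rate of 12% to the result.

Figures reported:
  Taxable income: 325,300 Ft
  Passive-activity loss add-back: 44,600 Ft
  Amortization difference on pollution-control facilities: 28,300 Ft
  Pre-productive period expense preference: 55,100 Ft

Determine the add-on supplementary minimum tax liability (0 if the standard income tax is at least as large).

Standard income tax:
  209,000 Ft × 15% = 31,350 Ft
  116,300 Ft × 26% = 30,238 Ft
  → 61,588 Ft

Supplementary minimum tax:
  Adjusted income: 325,300 Ft + 44,600 Ft + 28,300 Ft + 55,100 Ft = 453,300 Ft
  Less exemption 53,000 Ft → base 400,300 Ft
  400,300 Ft × 12% = 48,036 Ft

48,036 Ft ≤ 61,588 Ft, so no add-on is due.

0 Ft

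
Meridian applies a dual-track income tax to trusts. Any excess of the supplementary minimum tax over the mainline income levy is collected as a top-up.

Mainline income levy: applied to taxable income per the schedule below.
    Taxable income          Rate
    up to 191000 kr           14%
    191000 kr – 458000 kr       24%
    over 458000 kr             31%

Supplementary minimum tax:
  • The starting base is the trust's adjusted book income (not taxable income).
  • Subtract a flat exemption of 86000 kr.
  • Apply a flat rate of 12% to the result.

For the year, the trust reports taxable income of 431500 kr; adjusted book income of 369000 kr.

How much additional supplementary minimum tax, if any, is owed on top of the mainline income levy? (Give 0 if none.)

0 kr

Supplementary minimum tax:
  Base (adjusted book income): 369000 kr
  Less exemption 86000 kr → base 283000 kr
  283000 kr × 12% = 33960 kr

Mainline income levy:
  191000 kr × 14% = 26740 kr
  240500 kr × 24% = 57720 kr
  → 84460 kr

33960 kr ≤ 84460 kr, so no add-on is due.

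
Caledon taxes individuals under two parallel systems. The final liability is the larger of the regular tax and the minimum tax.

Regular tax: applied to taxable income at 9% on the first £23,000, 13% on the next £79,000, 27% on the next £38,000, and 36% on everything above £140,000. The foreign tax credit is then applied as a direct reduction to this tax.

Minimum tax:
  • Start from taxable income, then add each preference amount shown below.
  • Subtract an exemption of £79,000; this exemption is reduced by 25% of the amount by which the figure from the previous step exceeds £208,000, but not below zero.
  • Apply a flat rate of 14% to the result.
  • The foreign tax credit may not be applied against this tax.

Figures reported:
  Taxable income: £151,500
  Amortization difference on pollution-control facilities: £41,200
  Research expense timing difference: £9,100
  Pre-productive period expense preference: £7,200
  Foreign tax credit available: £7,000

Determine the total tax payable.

Regular tax:
  £23,000 × 9% = £2,070
  £79,000 × 13% = £10,270
  £38,000 × 27% = £10,260
  £11,500 × 36% = £4,140
  → £26,740
  Less foreign tax credit £7,000 → £19,740

Minimum tax:
  Adjusted income: £151,500 + £41,200 + £9,100 + £7,200 = £209,000
  Exemption: £79,000 − 25% × (£209,000 − £208,000) = £79,000 − £250 = £78,750
  Base: £209,000 − £78,750 = £130,250
  £130,250 × 14% = £18,235

£19,740 > £18,235, so the regular tax governs.

£19,740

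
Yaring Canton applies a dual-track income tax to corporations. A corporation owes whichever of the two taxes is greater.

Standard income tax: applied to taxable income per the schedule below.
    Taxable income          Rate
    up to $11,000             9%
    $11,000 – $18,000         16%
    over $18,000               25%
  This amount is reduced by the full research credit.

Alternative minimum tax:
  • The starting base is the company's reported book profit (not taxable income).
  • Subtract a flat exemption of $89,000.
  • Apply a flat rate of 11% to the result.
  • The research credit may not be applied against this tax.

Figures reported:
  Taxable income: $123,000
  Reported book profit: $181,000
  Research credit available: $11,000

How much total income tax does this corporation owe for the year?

$17,360

Alternative minimum tax:
  Base (reported book profit): $181,000
  Less exemption $89,000 → base $92,000
  $92,000 × 11% = $10,120

Standard income tax:
  $11,000 × 9% = $990
  $7,000 × 16% = $1,120
  $105,000 × 25% = $26,250
  → $28,360
  Less research credit $11,000 → $17,360

$17,360 > $10,120, so the standard income tax governs.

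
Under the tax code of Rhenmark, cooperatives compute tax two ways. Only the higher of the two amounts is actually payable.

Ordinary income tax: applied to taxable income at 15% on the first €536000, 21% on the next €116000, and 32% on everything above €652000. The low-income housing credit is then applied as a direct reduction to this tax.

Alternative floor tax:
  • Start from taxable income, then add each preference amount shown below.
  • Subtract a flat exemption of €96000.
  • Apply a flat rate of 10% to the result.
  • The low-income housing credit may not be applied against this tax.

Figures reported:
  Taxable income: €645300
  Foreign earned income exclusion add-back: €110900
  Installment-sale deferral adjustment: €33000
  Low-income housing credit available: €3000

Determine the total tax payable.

€100353

Alternative floor tax:
  Adjusted income: €645300 + €110900 + €33000 = €789200
  Less exemption €96000 → base €693200
  €693200 × 10% = €69320

Ordinary income tax:
  €536000 × 15% = €80400
  €109300 × 21% = €22953
  → €103353
  Less low-income housing credit €3000 → €100353

€100353 > €69320, so the ordinary income tax governs.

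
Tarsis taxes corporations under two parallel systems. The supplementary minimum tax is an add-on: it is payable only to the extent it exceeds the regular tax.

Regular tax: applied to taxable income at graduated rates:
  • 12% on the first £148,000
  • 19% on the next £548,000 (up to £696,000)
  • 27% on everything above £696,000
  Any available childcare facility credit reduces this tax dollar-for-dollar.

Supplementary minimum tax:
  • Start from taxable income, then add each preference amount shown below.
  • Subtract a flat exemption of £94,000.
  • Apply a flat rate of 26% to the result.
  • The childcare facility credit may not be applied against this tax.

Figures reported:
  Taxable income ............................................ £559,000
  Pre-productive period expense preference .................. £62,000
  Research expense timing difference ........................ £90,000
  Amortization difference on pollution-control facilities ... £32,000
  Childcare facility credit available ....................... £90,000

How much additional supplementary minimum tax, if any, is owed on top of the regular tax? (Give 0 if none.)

£162,890

Regular tax:
  £148,000 × 12% = £17,760
  £411,000 × 19% = £78,090
  → £95,850
  Less childcare facility credit £90,000 → £5,850

Supplementary minimum tax:
  Adjusted income: £559,000 + £62,000 + £90,000 + £32,000 = £743,000
  Less exemption £94,000 → base £649,000
  £649,000 × 26% = £168,740

Excess of supplementary minimum tax over regular tax: £168,740 − £5,850 = £162,890.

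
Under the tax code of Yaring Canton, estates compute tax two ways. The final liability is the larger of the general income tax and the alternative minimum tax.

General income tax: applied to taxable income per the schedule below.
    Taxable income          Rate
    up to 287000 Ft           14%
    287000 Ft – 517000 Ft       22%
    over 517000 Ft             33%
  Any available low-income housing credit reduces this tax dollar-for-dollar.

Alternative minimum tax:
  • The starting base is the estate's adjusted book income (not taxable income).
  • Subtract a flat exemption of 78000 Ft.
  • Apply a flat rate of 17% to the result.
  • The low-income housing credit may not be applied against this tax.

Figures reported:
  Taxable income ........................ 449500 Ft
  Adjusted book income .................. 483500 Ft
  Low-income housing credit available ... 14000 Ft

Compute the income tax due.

Alternative minimum tax:
  Base (adjusted book income): 483500 Ft
  Less exemption 78000 Ft → base 405500 Ft
  405500 Ft × 17% = 68935 Ft

General income tax:
  287000 Ft × 14% = 40180 Ft
  162500 Ft × 22% = 35750 Ft
  → 75930 Ft
  Less low-income housing credit 14000 Ft → 61930 Ft

68935 Ft > 61930 Ft, so the alternative minimum tax is the binding amount.

68935 Ft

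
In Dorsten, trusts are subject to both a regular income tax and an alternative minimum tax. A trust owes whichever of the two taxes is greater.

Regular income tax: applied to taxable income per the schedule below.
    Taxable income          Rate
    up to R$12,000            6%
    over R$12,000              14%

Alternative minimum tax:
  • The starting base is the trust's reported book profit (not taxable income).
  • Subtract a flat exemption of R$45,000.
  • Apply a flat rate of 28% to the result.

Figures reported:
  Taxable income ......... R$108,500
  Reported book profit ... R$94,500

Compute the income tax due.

Alternative minimum tax:
  Base (reported book profit): R$94,500
  Less exemption R$45,000 → base R$49,500
  R$49,500 × 28% = R$13,860

Regular income tax:
  R$12,000 × 6% = R$720
  R$96,500 × 14% = R$13,510
  → R$14,230

R$14,230 > R$13,860, so the regular income tax governs.

R$14,230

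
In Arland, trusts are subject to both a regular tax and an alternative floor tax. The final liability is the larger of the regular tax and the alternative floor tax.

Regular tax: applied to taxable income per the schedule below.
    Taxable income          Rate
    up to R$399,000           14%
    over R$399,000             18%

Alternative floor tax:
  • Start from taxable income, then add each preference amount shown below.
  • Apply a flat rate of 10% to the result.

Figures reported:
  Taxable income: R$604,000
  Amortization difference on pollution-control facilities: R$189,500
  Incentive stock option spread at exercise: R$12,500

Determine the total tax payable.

Regular tax:
  R$399,000 × 14% = R$55,860
  R$205,000 × 18% = R$36,900
  → R$92,760

Alternative floor tax:
  Adjusted income: R$604,000 + R$189,500 + R$12,500 = R$806,000
  R$806,000 × 10% = R$80,600

R$92,760 > R$80,600, so the regular tax governs.

R$92,760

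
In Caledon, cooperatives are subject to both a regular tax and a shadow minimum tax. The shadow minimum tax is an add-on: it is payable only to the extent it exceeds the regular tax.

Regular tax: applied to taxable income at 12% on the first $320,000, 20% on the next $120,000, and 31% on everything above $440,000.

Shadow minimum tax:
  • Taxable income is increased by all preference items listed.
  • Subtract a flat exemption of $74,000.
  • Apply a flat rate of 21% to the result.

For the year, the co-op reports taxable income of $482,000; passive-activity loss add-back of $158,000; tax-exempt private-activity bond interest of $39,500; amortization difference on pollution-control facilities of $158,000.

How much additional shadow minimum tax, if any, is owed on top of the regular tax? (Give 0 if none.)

$84,915

Regular tax:
  $320,000 × 12% = $38,400
  $120,000 × 20% = $24,000
  $42,000 × 31% = $13,020
  → $75,420

Shadow minimum tax:
  Adjusted income: $482,000 + $158,000 + $39,500 + $158,000 = $837,500
  Less exemption $74,000 → base $763,500
  $763,500 × 21% = $160,335

Excess of shadow minimum tax over regular tax: $160,335 − $75,420 = $84,915.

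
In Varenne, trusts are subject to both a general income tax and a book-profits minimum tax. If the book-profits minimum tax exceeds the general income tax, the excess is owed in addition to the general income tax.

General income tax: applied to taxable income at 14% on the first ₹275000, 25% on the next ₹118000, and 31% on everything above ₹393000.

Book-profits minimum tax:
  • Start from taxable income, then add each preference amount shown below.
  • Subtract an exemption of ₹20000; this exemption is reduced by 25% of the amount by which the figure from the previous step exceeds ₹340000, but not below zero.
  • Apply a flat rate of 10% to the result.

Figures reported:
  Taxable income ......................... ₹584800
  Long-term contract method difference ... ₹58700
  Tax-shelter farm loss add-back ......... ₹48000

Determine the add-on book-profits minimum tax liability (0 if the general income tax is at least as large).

₹0

General income tax:
  ₹275000 × 14% = ₹38500
  ₹118000 × 25% = ₹29500
  ₹191800 × 31% = ₹59458
  → ₹127458

Book-profits minimum tax:
  Adjusted income: ₹584800 + ₹58700 + ₹48000 = ₹691500
  Exemption: 25% × (₹691500 − ₹340000) = ₹87875 ≥ ₹20000, so the exemption is fully phased out
  Base: ₹691500 − ₹0 = ₹691500
  ₹691500 × 10% = ₹69150

₹69150 ≤ ₹127458, so no add-on is due.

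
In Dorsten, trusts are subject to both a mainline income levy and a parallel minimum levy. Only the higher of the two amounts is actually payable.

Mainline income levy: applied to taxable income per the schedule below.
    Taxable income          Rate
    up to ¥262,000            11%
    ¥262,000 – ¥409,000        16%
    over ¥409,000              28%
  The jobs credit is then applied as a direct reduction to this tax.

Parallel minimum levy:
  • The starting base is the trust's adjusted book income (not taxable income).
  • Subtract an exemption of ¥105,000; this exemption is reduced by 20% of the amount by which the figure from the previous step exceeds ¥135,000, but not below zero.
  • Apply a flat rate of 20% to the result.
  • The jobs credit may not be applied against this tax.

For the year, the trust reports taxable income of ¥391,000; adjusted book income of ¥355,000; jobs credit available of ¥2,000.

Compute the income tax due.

Mainline income levy:
  ¥262,000 × 11% = ¥28,820
  ¥129,000 × 16% = ¥20,640
  → ¥49,460
  Less jobs credit ¥2,000 → ¥47,460

Parallel minimum levy:
  Base (adjusted book income): ¥355,000
  Exemption: ¥105,000 − 20% × (¥355,000 − ¥135,000) = ¥105,000 − ¥44,000 = ¥61,000
  Base: ¥355,000 − ¥61,000 = ¥294,000
  ¥294,000 × 20% = ¥58,800

¥58,800 > ¥47,460, so the parallel minimum levy is the binding amount.

¥58,800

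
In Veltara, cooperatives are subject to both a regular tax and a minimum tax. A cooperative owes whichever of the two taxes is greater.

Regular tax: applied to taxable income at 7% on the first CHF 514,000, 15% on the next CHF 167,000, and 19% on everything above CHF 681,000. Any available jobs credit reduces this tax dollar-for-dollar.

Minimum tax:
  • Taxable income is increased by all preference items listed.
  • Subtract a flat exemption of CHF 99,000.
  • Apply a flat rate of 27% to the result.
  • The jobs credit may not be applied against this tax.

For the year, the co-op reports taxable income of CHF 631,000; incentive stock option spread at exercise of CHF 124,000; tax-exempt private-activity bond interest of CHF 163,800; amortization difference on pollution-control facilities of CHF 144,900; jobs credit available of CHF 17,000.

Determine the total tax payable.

Minimum tax:
  Adjusted income: CHF 631,000 + CHF 124,000 + CHF 163,800 + CHF 144,900 = CHF 1,063,700
  Less exemption CHF 99,000 → base CHF 964,700
  CHF 964,700 × 27% = CHF 260,469

Regular tax:
  CHF 514,000 × 7% = CHF 35,980
  CHF 117,000 × 15% = CHF 17,550
  → CHF 53,530
  Less jobs credit CHF 17,000 → CHF 36,530

CHF 260,469 > CHF 36,530, so the minimum tax is the binding amount.

CHF 260,469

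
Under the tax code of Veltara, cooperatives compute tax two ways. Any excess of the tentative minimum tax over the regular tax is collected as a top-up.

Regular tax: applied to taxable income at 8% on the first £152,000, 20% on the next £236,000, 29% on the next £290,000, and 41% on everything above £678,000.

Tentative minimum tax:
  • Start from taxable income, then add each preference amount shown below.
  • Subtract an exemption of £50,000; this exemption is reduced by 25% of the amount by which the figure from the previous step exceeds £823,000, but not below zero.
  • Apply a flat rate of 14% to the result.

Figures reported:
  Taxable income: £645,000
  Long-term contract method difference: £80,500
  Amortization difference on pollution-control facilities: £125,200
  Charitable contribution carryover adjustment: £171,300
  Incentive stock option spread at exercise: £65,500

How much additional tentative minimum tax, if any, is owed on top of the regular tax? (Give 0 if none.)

Tentative minimum tax:
  Adjusted income: £645,000 + £80,500 + £125,200 + £171,300 + £65,500 = £1,087,500
  Exemption: 25% × (£1,087,500 − £823,000) = £66,125 ≥ £50,000, so the exemption is fully phased out
  Base: £1,087,500 − £0 = £1,087,500
  £1,087,500 × 14% = £152,250

Regular tax:
  £152,000 × 8% = £12,160
  £236,000 × 20% = £47,200
  £257,000 × 29% = £74,530
  → £133,890

Excess of tentative minimum tax over regular tax: £152,250 − £133,890 = £18,360.

£18,360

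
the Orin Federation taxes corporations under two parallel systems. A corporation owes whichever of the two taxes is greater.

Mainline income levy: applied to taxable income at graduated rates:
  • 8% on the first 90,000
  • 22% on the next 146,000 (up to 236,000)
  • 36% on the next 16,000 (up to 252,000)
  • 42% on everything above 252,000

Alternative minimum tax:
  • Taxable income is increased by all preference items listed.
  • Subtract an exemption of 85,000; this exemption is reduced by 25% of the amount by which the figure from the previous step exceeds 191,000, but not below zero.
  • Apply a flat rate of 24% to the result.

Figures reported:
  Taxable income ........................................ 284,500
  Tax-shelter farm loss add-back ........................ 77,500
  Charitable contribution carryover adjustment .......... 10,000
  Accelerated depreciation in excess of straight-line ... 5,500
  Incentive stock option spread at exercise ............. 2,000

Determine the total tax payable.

81,990

Alternative minimum tax:
  Adjusted income: 284,500 + 77,500 + 10,000 + 5,500 + 2,000 = 379,500
  Exemption: 85,000 − 25% × (379,500 − 191,000) = 85,000 − 47,125 = 37,875
  Base: 379,500 − 37,875 = 341,625
  341,625 × 24% = 81,990

Mainline income levy:
  90,000 × 8% = 7,200
  146,000 × 22% = 32,120
  16,000 × 36% = 5,760
  32,500 × 42% = 13,650
  → 58,730

81,990 > 58,730, so the alternative minimum tax is the binding amount.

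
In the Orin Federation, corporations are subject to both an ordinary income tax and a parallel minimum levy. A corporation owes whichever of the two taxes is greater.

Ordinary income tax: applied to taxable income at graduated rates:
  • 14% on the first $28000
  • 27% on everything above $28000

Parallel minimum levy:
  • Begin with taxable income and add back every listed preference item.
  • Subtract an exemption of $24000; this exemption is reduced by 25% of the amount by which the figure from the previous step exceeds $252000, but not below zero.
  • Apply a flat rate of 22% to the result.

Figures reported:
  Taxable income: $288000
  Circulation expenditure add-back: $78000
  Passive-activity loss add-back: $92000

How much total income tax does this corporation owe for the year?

$100760

Ordinary income tax:
  $28000 × 14% = $3920
  $260000 × 27% = $70200
  → $74120

Parallel minimum levy:
  Adjusted income: $288000 + $78000 + $92000 = $458000
  Exemption: 25% × ($458000 − $252000) = $51500 ≥ $24000, so the exemption is fully phased out
  Base: $458000 − $0 = $458000
  $458000 × 22% = $100760

$100760 > $74120, so the parallel minimum levy is the binding amount.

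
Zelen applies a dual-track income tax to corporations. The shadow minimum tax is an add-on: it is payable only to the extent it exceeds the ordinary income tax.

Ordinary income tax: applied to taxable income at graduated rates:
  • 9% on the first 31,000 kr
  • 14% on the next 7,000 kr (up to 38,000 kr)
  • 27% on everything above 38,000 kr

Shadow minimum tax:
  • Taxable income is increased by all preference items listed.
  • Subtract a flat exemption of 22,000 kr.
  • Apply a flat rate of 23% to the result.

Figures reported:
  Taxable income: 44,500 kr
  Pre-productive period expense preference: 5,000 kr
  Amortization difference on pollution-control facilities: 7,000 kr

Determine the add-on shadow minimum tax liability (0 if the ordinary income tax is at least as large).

2,410 kr

Ordinary income tax:
  31,000 kr × 9% = 2,790 kr
  7,000 kr × 14% = 980 kr
  6,500 kr × 27% = 1,755 kr
  → 5,525 kr

Shadow minimum tax:
  Adjusted income: 44,500 kr + 5,000 kr + 7,000 kr = 56,500 kr
  Less exemption 22,000 kr → base 34,500 kr
  34,500 kr × 23% = 7,935 kr

Excess of shadow minimum tax over ordinary income tax: 7,935 kr − 5,525 kr = 2,410 kr.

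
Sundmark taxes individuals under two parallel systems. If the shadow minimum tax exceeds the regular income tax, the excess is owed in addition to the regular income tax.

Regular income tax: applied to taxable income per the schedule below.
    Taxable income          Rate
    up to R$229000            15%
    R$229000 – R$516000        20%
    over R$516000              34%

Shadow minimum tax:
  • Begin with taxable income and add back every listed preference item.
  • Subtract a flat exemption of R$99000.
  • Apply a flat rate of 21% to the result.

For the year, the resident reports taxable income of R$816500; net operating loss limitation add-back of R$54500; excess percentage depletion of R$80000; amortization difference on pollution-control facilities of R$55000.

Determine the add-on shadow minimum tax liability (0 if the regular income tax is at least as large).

R$0

Shadow minimum tax:
  Adjusted income: R$816500 + R$54500 + R$80000 + R$55000 = R$1006000
  Less exemption R$99000 → base R$907000
  R$907000 × 21% = R$190470

Regular income tax:
  R$229000 × 15% = R$34350
  R$287000 × 20% = R$57400
  R$300500 × 34% = R$102170
  → R$193920

R$190470 ≤ R$193920, so no add-on is due.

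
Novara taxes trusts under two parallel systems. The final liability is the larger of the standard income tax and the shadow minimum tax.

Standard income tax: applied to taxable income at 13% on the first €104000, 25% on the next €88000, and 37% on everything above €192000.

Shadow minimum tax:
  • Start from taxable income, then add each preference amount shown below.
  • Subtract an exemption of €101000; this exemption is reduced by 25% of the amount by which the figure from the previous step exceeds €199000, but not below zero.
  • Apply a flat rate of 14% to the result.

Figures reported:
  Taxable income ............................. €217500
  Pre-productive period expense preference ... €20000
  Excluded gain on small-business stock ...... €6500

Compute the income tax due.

Standard income tax:
  €104000 × 13% = €13520
  €88000 × 25% = €22000
  €25500 × 37% = €9435
  → €44955

Shadow minimum tax:
  Adjusted income: €217500 + €20000 + €6500 = €244000
  Exemption: €101000 − 25% × (€244000 − €199000) = €101000 − €11250 = €89750
  Base: €244000 − €89750 = €154250
  €154250 × 14% = €21595

€44955 > €21595, so the standard income tax governs.

€44955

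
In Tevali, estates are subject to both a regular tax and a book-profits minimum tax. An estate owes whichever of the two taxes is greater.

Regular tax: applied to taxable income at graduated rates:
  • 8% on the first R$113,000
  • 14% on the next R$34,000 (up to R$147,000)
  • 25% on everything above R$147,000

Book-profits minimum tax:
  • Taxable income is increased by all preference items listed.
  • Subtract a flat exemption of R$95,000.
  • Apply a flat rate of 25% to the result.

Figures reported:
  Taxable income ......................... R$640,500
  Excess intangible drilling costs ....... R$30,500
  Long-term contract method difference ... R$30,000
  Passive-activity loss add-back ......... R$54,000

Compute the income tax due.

R$165,000

Regular tax:
  R$113,000 × 8% = R$9,040
  R$34,000 × 14% = R$4,760
  R$493,500 × 25% = R$123,375
  → R$137,175

Book-profits minimum tax:
  Adjusted income: R$640,500 + R$30,500 + R$30,000 + R$54,000 = R$755,000
  Less exemption R$95,000 → base R$660,000
  R$660,000 × 25% = R$165,000

R$165,000 > R$137,175, so the book-profits minimum tax is the binding amount.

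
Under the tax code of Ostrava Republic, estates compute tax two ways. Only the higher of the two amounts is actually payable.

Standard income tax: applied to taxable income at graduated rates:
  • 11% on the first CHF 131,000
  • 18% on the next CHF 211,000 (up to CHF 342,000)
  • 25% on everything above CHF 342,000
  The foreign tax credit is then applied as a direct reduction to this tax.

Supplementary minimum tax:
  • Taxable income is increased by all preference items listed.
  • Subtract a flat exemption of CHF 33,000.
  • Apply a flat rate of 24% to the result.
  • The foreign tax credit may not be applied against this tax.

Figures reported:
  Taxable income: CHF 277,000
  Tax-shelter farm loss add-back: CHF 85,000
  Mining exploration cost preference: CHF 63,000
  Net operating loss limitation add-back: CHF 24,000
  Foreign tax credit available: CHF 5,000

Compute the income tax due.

Standard income tax:
  CHF 131,000 × 11% = CHF 14,410
  CHF 146,000 × 18% = CHF 26,280
  → CHF 40,690
  Less foreign tax credit CHF 5,000 → CHF 35,690

Supplementary minimum tax:
  Adjusted income: CHF 277,000 + CHF 85,000 + CHF 63,000 + CHF 24,000 = CHF 449,000
  Less exemption CHF 33,000 → base CHF 416,000
  CHF 416,000 × 24% = CHF 99,840

CHF 99,840 > CHF 35,690, so the supplementary minimum tax is the binding amount.

CHF 99,840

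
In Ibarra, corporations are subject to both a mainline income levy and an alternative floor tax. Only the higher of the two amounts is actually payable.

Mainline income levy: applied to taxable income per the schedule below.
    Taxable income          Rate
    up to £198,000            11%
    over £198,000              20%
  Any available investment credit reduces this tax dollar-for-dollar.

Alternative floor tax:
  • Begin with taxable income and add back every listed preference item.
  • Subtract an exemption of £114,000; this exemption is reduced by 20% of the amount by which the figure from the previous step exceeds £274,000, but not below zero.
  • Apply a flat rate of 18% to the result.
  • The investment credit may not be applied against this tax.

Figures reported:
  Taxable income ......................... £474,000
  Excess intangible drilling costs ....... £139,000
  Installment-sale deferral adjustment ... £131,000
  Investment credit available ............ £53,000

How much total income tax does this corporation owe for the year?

Mainline income levy:
  £198,000 × 11% = £21,780
  £276,000 × 20% = £55,200
  → £76,980
  Less investment credit £53,000 → £23,980

Alternative floor tax:
  Adjusted income: £474,000 + £139,000 + £131,000 = £744,000
  Exemption: £114,000 − 20% × (£744,000 − £274,000) = £114,000 − £94,000 = £20,000
  Base: £744,000 − £20,000 = £724,000
  £724,000 × 18% = £130,320

£130,320 > £23,980, so the alternative floor tax is the binding amount.

£130,320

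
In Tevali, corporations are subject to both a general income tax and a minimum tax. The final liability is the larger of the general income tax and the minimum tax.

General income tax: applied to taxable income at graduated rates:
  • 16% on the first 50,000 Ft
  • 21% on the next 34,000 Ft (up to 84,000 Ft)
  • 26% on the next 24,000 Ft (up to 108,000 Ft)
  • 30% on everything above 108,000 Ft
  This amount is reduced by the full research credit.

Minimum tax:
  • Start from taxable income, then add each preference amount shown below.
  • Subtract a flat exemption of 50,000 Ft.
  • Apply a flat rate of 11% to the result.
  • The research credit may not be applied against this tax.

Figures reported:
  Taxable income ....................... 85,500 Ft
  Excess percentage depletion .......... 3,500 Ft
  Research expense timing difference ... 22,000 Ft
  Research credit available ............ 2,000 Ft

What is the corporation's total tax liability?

Minimum tax:
  Adjusted income: 85,500 Ft + 3,500 Ft + 22,000 Ft = 111,000 Ft
  Less exemption 50,000 Ft → base 61,000 Ft
  61,000 Ft × 11% = 6,710 Ft

General income tax:
  50,000 Ft × 16% = 8,000 Ft
  34,000 Ft × 21% = 7,140 Ft
  1,500 Ft × 26% = 390 Ft
  → 15,530 Ft
  Less research credit 2,000 Ft → 13,530 Ft

13,530 Ft > 6,710 Ft, so the general income tax governs.

13,530 Ft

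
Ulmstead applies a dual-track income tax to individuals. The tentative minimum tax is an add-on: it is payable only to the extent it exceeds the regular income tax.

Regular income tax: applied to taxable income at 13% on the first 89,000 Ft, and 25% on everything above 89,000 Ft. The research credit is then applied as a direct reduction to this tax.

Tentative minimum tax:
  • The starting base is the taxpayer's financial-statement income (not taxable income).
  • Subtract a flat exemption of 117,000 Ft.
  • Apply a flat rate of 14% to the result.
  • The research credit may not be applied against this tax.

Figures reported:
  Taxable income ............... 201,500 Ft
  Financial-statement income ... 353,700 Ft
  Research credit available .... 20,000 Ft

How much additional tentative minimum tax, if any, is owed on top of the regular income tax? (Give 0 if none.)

13,443 Ft

Tentative minimum tax:
  Base (financial-statement income): 353,700 Ft
  Less exemption 117,000 Ft → base 236,700 Ft
  236,700 Ft × 14% = 33,138 Ft

Regular income tax:
  89,000 Ft × 13% = 11,570 Ft
  112,500 Ft × 25% = 28,125 Ft
  → 39,695 Ft
  Less research credit 20,000 Ft → 19,695 Ft

Excess of tentative minimum tax over regular income tax: 33,138 Ft − 19,695 Ft = 13,443 Ft.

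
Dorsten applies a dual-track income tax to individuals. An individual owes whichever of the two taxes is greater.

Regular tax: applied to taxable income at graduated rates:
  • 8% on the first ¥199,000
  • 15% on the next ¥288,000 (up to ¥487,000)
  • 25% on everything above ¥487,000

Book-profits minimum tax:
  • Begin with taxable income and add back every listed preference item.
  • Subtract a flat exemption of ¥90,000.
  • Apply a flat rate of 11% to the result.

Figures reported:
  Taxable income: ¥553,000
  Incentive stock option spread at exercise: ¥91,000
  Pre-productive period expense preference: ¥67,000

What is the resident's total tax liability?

Book-profits minimum tax:
  Adjusted income: ¥553,000 + ¥91,000 + ¥67,000 = ¥711,000
  Less exemption ¥90,000 → base ¥621,000
  ¥621,000 × 11% = ¥68,310

Regular tax:
  ¥199,000 × 8% = ¥15,920
  ¥288,000 × 15% = ¥43,200
  ¥66,000 × 25% = ¥16,500
  → ¥75,620

¥75,620 > ¥68,310, so the regular tax governs.

¥75,620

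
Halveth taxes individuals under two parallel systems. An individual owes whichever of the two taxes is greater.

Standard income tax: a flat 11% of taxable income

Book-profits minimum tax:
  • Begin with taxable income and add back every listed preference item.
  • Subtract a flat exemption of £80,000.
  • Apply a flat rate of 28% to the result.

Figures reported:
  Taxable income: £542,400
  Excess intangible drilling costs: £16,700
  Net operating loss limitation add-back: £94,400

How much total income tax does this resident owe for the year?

Book-profits minimum tax:
  Adjusted income: £542,400 + £16,700 + £94,400 = £653,500
  Less exemption £80,000 → base £573,500
  £573,500 × 28% = £160,580

Standard income tax:
  £542,400 × 11% = £59,664

£160,580 > £59,664, so the book-profits minimum tax is the binding amount.

£160,580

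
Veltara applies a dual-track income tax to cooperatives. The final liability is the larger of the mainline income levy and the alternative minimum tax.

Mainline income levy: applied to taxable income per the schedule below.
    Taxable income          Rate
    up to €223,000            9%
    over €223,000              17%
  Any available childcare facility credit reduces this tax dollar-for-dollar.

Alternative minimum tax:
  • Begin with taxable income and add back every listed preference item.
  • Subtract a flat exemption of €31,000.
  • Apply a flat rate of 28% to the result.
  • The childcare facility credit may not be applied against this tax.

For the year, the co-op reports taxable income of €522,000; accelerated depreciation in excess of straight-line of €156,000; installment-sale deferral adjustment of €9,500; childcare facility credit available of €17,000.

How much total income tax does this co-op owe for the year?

Alternative minimum tax:
  Adjusted income: €522,000 + €156,000 + €9,500 = €687,500
  Less exemption €31,000 → base €656,500
  €656,500 × 28% = €183,820

Mainline income levy:
  €223,000 × 9% = €20,070
  €299,000 × 17% = €50,830
  → €70,900
  Less childcare facility credit €17,000 → €53,900

€183,820 > €53,900, so the alternative minimum tax is the binding amount.

€183,820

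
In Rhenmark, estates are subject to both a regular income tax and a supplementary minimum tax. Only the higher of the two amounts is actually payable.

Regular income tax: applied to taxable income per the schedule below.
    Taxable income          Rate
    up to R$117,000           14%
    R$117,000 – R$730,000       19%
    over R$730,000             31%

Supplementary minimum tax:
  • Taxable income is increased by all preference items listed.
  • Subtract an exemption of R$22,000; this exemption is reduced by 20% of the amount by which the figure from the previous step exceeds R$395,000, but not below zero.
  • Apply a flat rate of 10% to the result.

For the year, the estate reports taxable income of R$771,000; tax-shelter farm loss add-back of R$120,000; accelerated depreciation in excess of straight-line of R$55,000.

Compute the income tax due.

R$145,560

Supplementary minimum tax:
  Adjusted income: R$771,000 + R$120,000 + R$55,000 = R$946,000
  Exemption: 20% × (R$946,000 − R$395,000) = R$110,200 ≥ R$22,000, so the exemption is fully phased out
  Base: R$946,000 − R$0 = R$946,000
  R$946,000 × 10% = R$94,600

Regular income tax:
  R$117,000 × 14% = R$16,380
  R$613,000 × 19% = R$116,470
  R$41,000 × 31% = R$12,710
  → R$145,560

R$145,560 > R$94,600, so the regular income tax governs.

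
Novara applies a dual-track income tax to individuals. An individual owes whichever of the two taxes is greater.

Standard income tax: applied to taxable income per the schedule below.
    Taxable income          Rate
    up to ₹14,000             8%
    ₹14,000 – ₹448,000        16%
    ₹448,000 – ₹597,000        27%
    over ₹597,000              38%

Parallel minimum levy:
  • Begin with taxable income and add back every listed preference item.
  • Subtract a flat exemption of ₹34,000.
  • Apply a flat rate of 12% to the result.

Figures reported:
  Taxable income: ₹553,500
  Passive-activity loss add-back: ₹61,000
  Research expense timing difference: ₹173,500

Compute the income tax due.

₹99,045

Standard income tax:
  ₹14,000 × 8% = ₹1,120
  ₹434,000 × 16% = ₹69,440
  ₹105,500 × 27% = ₹28,485
  → ₹99,045

Parallel minimum levy:
  Adjusted income: ₹553,500 + ₹61,000 + ₹173,500 = ₹788,000
  Less exemption ₹34,000 → base ₹754,000
  ₹754,000 × 12% = ₹90,480

₹99,045 > ₹90,480, so the standard income tax governs.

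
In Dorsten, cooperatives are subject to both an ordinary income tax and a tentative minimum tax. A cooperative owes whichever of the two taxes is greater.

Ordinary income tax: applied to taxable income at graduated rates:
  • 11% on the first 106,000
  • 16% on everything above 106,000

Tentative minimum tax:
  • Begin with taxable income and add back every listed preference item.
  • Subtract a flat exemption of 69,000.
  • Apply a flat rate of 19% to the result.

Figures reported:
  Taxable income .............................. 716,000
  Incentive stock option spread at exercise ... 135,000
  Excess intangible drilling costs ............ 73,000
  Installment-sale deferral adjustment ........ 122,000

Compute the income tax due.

Ordinary income tax:
  106,000 × 11% = 11,660
  610,000 × 16% = 97,600
  → 109,260

Tentative minimum tax:
  Adjusted income: 716,000 + 135,000 + 73,000 + 122,000 = 1,046,000
  Less exemption 69,000 → base 977,000
  977,000 × 19% = 185,630

185,630 > 109,260, so the tentative minimum tax is the binding amount.

185,630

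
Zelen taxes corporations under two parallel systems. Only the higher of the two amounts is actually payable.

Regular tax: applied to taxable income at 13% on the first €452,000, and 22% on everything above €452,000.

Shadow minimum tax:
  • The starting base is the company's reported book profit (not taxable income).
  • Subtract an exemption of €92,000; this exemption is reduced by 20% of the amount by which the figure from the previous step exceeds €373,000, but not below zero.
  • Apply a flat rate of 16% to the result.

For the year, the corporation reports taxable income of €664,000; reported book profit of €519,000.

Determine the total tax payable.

Regular tax:
  €452,000 × 13% = €58,760
  €212,000 × 22% = €46,640
  → €105,400

Shadow minimum tax:
  Base (reported book profit): €519,000
  Exemption: €92,000 − 20% × (€519,000 − €373,000) = €92,000 − €29,200 = €62,800
  Base: €519,000 − €62,800 = €456,200
  €456,200 × 16% = €72,992

€105,400 > €72,992, so the regular tax governs.

€105,400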